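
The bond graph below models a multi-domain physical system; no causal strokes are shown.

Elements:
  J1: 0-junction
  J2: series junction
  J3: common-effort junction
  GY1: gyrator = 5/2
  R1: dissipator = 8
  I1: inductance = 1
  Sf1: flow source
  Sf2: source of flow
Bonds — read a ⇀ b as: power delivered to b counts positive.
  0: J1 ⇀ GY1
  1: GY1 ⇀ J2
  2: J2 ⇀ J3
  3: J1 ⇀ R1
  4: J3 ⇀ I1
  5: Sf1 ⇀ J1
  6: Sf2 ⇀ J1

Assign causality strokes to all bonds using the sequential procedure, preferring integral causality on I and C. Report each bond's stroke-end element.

b0 |J1
b1 |J2
b2 |J3
b3 |R1
b4 |I1
b5 |Sf1
b6 |Sf2

b5 →Sf1  (Sf1: flow source, stroke at near end)
b6 →Sf2  (Sf2 (Sf) sets flow on bond)
b4 →I1  (I1 outputs flow p/I1)
b2 →J3  (closing 0-jn rule on J3)
b1 →J2  (1-jn J2 has f-setter on 2)
b0 →J1  (GY1 both-in/both-out from 1)
b3 →R1  (common-e at J1 fixed by 0)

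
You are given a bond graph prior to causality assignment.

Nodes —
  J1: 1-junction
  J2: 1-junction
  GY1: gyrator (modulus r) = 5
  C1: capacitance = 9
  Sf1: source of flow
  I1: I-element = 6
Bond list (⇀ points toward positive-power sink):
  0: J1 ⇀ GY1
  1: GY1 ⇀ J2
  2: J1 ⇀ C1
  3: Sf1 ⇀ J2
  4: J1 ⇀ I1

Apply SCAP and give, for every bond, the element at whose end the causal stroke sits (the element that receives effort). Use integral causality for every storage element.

b3 stroke→Sf1  (Sf1: flow source, stroke at near end)
b1 stroke→J2  (J2 flow already set via bond 3)
b0 stroke→J1  (GY1: gyrator matches bond 1)
b2 stroke→J1  (prefer integral on C1)
b4 stroke→I1  (closing 1-jn rule on J1)

b0 stroke→J1
b1 stroke→J2
b2 stroke→J1
b3 stroke→Sf1
b4 stroke→I1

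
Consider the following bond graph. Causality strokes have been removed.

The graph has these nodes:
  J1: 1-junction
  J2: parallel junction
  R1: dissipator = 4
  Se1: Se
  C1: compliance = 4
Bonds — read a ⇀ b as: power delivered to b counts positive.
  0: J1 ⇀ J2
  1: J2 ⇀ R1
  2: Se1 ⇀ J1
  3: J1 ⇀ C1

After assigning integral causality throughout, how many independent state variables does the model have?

bond 2 stroke→J1  (source Se1 imposes e)
bond 3 stroke→J1  (C1: C, integral causality)
bond 0 stroke→J2  (closing 1-jn rule on J1)
bond 1 stroke→R1  (0-jn J2 has e-setter on 0)

1  (C1 all integral)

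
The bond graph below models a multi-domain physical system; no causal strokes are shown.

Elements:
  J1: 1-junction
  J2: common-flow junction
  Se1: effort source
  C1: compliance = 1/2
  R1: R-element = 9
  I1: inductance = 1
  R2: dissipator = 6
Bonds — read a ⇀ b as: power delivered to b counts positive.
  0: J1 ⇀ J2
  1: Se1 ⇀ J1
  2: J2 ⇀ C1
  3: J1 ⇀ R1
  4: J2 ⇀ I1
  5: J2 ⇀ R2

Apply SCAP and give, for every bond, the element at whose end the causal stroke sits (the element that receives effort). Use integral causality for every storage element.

b0 stroke at J2
b1 stroke at J1
b2 stroke at J2
b3 stroke at J1
b4 stroke at I1
b5 stroke at J2

bond 1 stroke at J1  (Se1: effort source, stroke at far end)
bond 2 stroke at J2  (C1 integral (e out))
bond 4 stroke at I1  (I1 integral (f out))
bond 0 stroke at J2  (1-jn J2 has f-setter on 4)
bond 5 stroke at J2  (common-f at J2 fixed by 4)
bond 3 stroke at J1  (common-f at J1 fixed by 0)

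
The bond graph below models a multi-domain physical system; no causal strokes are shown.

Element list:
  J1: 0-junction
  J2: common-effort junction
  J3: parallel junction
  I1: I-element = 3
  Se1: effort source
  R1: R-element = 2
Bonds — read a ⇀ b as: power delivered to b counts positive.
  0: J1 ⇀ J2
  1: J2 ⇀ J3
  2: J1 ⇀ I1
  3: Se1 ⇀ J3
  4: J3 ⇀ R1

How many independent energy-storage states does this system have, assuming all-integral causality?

1  (I1 all integral)

#3 stroke→J3  (Se1 fixes effort; stroke away)
#1 stroke→J2  (common-e at J3 fixed by 3)
#4 stroke→R1  (0-jn J3 has e-setter on 3)
#0 stroke→J1  (common-e at J2 fixed by 1)
#2 stroke→I1  (0-jn J1 has e-setter on 0)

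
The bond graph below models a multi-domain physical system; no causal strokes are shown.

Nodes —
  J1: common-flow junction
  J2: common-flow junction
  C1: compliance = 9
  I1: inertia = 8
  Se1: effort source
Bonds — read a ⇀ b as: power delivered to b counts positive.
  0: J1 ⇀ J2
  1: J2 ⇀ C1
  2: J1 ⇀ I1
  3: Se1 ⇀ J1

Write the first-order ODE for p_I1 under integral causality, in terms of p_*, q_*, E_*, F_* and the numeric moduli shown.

b3 stroke→J1  (Se1 fixes effort; stroke away)
b1 stroke→J2  (C1 integral (e out))
b0 stroke→J1  (J2 needs exactly one f-in)
b2 stroke→I1  (J1: last free bond brings flow in)

dp_I1/dt = E_Se1 - q_C1/9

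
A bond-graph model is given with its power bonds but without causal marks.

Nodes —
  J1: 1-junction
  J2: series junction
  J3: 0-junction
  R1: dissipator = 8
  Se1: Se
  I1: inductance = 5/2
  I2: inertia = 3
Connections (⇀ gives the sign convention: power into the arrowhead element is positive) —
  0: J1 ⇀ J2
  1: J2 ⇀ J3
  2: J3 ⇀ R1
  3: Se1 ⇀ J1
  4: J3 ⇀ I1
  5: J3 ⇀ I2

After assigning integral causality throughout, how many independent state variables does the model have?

2  (I1, I2 all integral)

bond 3 →J1  (Se1 (Se) sets effort on bond)
bond 0 →J2  (J1 needs exactly one f-in)
bond 1 →J3  (J2 needs exactly one f-in)
bond 2 →R1  (J3 effort already set via bond 1)
bond 4 →I1  (common-e at J3 fixed by 1)
bond 5 →I2  (J3: bond 1 brought effort, rest push out)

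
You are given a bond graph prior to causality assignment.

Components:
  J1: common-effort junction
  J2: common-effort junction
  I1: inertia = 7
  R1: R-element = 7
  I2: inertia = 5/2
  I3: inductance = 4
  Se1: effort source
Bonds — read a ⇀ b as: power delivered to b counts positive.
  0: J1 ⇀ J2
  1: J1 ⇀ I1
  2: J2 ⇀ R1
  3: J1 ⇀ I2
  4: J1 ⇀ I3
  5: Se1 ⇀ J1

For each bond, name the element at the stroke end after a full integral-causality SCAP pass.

b5 stroke→J1  (Se1: effort source, stroke at far end)
b0 stroke→J2  (common-e at J1 fixed by 5)
b1 stroke→I1  (common-e at J1 fixed by 5)
b3 stroke→I2  (J1 effort already set via bond 5)
b4 stroke→I3  (common-e at J1 fixed by 5)
b2 stroke→R1  (common-e at J2 fixed by 0)

b0 |J2
b1 |I1
b2 |R1
b3 |I2
b4 |I3
b5 |J1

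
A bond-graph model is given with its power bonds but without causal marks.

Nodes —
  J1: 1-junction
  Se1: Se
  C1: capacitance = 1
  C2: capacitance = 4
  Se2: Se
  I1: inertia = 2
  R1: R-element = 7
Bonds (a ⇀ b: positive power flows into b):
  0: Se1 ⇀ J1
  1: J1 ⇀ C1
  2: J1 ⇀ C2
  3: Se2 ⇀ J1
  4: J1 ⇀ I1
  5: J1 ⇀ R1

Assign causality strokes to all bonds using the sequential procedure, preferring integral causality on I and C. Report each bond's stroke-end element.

b0 |J1  (Se1: effort source, stroke at far end)
b3 |J1  (Se2: effort source, stroke at far end)
b1 |J1  (prefer integral on C1)
b2 |J1  (C2 integral (e out))
b4 |I1  (I1: I, integral causality)
b5 |J1  (J1: bond 4 brought flow, rest push out)

β0 stroke→J1
β1 stroke→J1
β2 stroke→J1
β3 stroke→J1
β4 stroke→I1
β5 stroke→J1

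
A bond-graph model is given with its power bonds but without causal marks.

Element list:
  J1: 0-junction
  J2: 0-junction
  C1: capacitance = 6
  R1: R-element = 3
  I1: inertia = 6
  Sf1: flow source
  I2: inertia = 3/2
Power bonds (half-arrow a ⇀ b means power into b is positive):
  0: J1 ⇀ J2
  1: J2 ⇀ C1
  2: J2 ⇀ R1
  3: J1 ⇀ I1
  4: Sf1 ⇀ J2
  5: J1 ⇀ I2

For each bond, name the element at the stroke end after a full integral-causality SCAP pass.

b4 →Sf1  (Sf1: flow source, stroke at near end)
b1 →J2  (prefer integral on C1)
b0 →J1  (0-jn J2 has e-setter on 1)
b2 →R1  (J2: bond 1 brought effort, rest push out)
b3 →I1  (0-jn J1 has e-setter on 0)
b5 →I2  (0-jn J1 has e-setter on 0)

b0 stroke→J1
b1 stroke→J2
b2 stroke→R1
b3 stroke→I1
b4 stroke→Sf1
b5 stroke→I2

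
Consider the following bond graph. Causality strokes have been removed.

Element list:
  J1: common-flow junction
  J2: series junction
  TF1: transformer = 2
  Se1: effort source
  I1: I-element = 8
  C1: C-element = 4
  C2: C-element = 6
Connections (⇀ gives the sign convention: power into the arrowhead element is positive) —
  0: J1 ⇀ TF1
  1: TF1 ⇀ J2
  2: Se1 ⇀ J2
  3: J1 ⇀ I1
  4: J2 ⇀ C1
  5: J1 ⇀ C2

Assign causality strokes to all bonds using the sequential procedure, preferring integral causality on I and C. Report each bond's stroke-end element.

β2 stroke→J2  (Se1 (Se) sets effort on bond)
β3 stroke→I1  (I1: I, integral causality)
β0 stroke→J1  (1-jn J1 has f-setter on 3)
β5 stroke→J1  (J1 flow already set via bond 3)
β1 stroke→TF1  (TF1: transformer flips bond 0)
β4 stroke→J2  (common-f at J2 fixed by 1)

#0 |J1
#1 |TF1
#2 |J2
#3 |I1
#4 |J2
#5 |J1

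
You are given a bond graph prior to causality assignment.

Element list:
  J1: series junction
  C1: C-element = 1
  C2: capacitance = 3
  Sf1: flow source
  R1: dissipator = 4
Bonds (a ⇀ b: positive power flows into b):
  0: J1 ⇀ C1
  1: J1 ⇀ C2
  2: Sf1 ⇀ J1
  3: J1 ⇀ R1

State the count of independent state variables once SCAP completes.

b2 →Sf1  (Sf1 fixes flow; stroke at Sf1)
b0 →J1  (J1: bond 2 brought flow, rest push out)
b1 →J1  (1-jn J1 has f-setter on 2)
b3 →J1  (common-f at J1 fixed by 2)

2  (C1, C2 all integral)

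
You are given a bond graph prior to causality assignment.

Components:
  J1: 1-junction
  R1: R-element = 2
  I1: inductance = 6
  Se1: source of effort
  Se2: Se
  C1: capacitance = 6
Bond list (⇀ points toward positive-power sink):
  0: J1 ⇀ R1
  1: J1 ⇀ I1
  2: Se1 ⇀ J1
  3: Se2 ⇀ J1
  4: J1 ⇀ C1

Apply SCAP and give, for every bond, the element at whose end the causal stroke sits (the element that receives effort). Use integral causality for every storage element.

b0 stroke→J1
b1 stroke→I1
b2 stroke→J1
b3 stroke→J1
b4 stroke→J1

b2 →J1  (Se1: effort source, stroke at far end)
b3 →J1  (Se2: effort source, stroke at far end)
b1 →I1  (I1: I, integral causality)
b0 →J1  (J1 flow already set via bond 1)
b4 →J1  (common-f at J1 fixed by 1)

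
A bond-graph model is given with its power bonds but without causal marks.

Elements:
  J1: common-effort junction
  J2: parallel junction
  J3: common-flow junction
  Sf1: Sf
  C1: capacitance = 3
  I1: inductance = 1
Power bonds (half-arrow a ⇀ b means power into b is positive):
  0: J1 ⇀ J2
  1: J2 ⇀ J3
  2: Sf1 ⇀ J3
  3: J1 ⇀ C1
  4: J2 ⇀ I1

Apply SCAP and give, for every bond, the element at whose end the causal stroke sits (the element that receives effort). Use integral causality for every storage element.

bond 2 stroke→Sf1  (Sf1: flow source, stroke at near end)
bond 1 stroke→J3  (J3: bond 2 brought flow, rest push out)
bond 3 stroke→J1  (C1 integral (e out))
bond 0 stroke→J2  (0-jn J1 has e-setter on 3)
bond 4 stroke→I1  (common-e at J2 fixed by 0)

#0 |J2
#1 |J3
#2 |Sf1
#3 |J1
#4 |I1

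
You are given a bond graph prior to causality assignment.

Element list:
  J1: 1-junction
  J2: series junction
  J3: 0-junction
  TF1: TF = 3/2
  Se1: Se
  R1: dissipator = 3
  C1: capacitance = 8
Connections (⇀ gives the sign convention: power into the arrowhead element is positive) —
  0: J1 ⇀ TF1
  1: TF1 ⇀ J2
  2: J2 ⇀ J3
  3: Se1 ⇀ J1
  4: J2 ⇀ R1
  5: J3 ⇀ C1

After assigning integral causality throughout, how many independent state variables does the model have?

1  (C1 all integral)

#3 stroke→J1  (Se1 (Se) sets effort on bond)
#0 stroke→TF1  (J1 needs exactly one f-in)
#1 stroke→J2  (through TF1, causality passes straight; one stroke at TF1)
#5 stroke→J3  (C1 integral (e out))
#2 stroke→J2  (0-jn J3 has e-setter on 5)
#4 stroke→R1  (closing 1-jn rule on J2)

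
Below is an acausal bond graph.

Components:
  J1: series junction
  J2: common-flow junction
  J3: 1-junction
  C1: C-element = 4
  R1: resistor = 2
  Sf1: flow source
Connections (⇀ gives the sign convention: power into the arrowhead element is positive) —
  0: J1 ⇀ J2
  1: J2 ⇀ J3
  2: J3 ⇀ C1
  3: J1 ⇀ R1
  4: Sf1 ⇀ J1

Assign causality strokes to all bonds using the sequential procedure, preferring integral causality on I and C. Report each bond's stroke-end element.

bond 0 stroke at J1
bond 1 stroke at J2
bond 2 stroke at J3
bond 3 stroke at J1
bond 4 stroke at Sf1

bond 4 →Sf1  (Sf1 (Sf) sets flow on bond)
bond 0 →J1  (common-f at J1 fixed by 4)
bond 3 →J1  (J1 flow already set via bond 4)
bond 1 →J2  (1-jn J2 has f-setter on 0)
bond 2 →J3  (J3: bond 1 brought flow, rest push out)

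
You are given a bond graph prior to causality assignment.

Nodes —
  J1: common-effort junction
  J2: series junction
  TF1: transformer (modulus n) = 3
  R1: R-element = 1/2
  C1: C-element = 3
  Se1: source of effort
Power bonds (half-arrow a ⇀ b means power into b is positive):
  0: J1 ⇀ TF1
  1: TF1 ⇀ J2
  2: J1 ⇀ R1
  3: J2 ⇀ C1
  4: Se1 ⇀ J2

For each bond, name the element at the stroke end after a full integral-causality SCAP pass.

b4 stroke at J2  (source Se1 imposes e)
b3 stroke at J2  (C1 integral (e out))
b1 stroke at TF1  (J2 needs exactly one f-in)
b0 stroke at J1  (through TF1, causality passes straight; one stroke at TF1)
b2 stroke at R1  (0-jn J1 has e-setter on 0)

β0 |J1
β1 |TF1
β2 |R1
β3 |J2
β4 |J2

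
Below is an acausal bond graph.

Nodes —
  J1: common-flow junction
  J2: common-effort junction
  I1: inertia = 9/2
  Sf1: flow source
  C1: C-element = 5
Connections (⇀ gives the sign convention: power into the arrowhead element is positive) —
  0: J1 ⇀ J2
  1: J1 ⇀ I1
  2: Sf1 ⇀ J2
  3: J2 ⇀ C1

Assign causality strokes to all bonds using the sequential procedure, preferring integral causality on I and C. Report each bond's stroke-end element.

b2 |Sf1  (Sf1 (Sf) sets flow on bond)
b1 |I1  (I1 outputs flow p/I1)
b0 |J1  (J1 flow already set via bond 1)
b3 |J2  (only one effort-in slot at J2)

b0 stroke→J1
b1 stroke→I1
b2 stroke→Sf1
b3 stroke→J2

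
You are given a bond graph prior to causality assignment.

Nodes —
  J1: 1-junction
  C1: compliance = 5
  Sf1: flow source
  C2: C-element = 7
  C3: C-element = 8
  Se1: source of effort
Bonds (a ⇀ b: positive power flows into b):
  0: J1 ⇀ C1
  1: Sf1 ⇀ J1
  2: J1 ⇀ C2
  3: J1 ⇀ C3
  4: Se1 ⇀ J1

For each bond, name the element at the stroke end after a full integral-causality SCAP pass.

#0 |J1
#1 |Sf1
#2 |J1
#3 |J1
#4 |J1

#1 stroke→Sf1  (source Sf1 imposes f)
#4 stroke→J1  (source Se1 imposes e)
#0 stroke→J1  (1-jn J1 has f-setter on 1)
#2 stroke→J1  (1-jn J1 has f-setter on 1)
#3 stroke→J1  (J1 flow already set via bond 1)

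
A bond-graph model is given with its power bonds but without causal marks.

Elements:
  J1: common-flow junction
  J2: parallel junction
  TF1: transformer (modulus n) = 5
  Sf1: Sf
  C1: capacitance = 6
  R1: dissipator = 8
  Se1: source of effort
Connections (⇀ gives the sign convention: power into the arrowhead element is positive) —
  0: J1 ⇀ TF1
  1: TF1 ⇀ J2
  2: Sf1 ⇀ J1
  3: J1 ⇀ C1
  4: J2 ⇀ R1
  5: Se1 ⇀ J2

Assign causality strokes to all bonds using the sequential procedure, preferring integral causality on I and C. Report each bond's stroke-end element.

β0 →J1
β1 →TF1
β2 →Sf1
β3 →J1
β4 →R1
β5 →J2

#2 →Sf1  (Sf1: flow source, stroke at near end)
#5 →J2  (source Se1 imposes e)
#0 →J1  (common-f at J1 fixed by 2)
#3 →J1  (J1 flow already set via bond 2)
#1 →TF1  (J2: bond 5 brought effort, rest push out)
#4 →R1  (J2 effort already set via bond 5)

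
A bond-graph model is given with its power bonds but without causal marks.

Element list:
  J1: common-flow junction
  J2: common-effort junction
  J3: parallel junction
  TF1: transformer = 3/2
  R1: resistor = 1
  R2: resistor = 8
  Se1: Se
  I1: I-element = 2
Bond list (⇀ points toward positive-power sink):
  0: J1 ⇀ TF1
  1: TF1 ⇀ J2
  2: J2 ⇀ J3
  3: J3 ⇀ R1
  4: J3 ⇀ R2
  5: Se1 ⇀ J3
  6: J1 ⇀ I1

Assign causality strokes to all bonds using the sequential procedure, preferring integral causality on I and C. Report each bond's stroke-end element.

#5 stroke→J3  (Se1 (Se) sets effort on bond)
#2 stroke→J2  (0-jn J3 has e-setter on 5)
#3 stroke→R1  (J3 effort already set via bond 5)
#4 stroke→R2  (J3: bond 5 brought effort, rest push out)
#1 stroke→TF1  (J2 effort already set via bond 2)
#0 stroke→J1  (TF1 one-in-one-out from 1)
#6 stroke→I1  (J1: last free bond brings flow in)

bond 0 →J1
bond 1 →TF1
bond 2 →J2
bond 3 →R1
bond 4 →R2
bond 5 →J3
bond 6 →I1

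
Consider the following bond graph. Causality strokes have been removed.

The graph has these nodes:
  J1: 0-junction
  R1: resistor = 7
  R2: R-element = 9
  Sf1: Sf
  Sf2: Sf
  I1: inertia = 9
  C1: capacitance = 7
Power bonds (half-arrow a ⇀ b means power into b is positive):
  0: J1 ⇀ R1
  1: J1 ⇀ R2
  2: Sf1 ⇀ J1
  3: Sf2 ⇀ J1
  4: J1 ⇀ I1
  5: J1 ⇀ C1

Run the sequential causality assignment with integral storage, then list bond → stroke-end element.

b2 |Sf1  (Sf1 (Sf) sets flow on bond)
b3 |Sf2  (source Sf2 imposes f)
b4 |I1  (I1 integral (f out))
b5 |J1  (C1 integral (e out))
b0 |R1  (J1 effort already set via bond 5)
b1 |R2  (common-e at J1 fixed by 5)

β0 stroke at R1
β1 stroke at R2
β2 stroke at Sf1
β3 stroke at Sf2
β4 stroke at I1
β5 stroke at J1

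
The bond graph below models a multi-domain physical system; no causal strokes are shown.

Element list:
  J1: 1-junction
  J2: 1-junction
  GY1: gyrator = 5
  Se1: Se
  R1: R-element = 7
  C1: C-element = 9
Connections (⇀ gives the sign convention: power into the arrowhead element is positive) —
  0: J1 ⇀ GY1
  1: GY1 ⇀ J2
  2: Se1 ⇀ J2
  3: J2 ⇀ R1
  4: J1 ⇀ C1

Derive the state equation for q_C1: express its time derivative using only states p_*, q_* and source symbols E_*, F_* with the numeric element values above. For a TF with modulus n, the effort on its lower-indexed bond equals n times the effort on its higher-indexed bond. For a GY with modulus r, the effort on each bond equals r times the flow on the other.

dq_C1/dt = -E_Se1/5 - 7*q_C1/225

#2 |J2  (Se1 fixes effort; stroke away)
#4 |J1  (C1: C, integral causality)
#0 |GY1  (closing 1-jn rule on J1)
#1 |GY1  (GY1: gyrator matches bond 0)
#3 |J2  (J2 flow already set via bond 1)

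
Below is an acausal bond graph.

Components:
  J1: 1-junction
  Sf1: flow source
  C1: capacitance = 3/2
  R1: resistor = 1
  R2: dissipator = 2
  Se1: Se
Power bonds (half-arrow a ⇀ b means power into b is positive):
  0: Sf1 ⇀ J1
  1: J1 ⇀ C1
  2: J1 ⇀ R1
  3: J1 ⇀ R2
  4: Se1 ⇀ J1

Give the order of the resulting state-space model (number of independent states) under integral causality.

1  (C1 all integral)

bond 0 →Sf1  (Sf1 (Sf) sets flow on bond)
bond 4 →J1  (Se1 (Se) sets effort on bond)
bond 1 →J1  (common-f at J1 fixed by 0)
bond 2 →J1  (J1: bond 0 brought flow, rest push out)
bond 3 →J1  (common-f at J1 fixed by 0)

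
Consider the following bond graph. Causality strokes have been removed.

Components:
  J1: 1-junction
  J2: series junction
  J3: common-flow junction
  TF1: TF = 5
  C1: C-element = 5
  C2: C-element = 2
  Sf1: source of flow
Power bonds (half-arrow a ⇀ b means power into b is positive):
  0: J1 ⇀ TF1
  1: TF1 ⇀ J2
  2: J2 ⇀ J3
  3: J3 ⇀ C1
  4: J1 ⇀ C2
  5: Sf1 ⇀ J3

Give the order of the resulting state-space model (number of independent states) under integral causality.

2  (C1, C2 all integral)

#5 stroke at Sf1  (Sf1 (Sf) sets flow on bond)
#2 stroke at J3  (common-f at J3 fixed by 5)
#3 stroke at J3  (J3 flow already set via bond 5)
#1 stroke at J2  (J2 flow already set via bond 2)
#0 stroke at TF1  (TF1 one-in-one-out from 1)
#4 stroke at J1  (1-jn J1 has f-setter on 0)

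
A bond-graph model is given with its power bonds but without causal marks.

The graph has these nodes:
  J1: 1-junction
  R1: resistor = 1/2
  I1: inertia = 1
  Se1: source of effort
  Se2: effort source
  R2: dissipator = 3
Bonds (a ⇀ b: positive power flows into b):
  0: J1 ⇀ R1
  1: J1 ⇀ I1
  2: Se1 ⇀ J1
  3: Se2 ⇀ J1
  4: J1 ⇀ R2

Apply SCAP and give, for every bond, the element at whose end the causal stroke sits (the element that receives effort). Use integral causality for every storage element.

bond 2 →J1  (Se1 fixes effort; stroke away)
bond 3 →J1  (source Se2 imposes e)
bond 1 →I1  (I1: I, integral causality)
bond 0 →J1  (J1: bond 1 brought flow, rest push out)
bond 4 →J1  (common-f at J1 fixed by 1)

#0 →J1
#1 →I1
#2 →J1
#3 →J1
#4 →J1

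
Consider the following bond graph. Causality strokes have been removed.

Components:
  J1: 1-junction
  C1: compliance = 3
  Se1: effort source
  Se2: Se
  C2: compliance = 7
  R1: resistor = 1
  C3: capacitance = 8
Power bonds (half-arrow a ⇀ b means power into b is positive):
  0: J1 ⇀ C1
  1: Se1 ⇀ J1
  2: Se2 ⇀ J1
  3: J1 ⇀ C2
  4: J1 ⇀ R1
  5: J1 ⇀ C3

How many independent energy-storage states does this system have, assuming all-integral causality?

bond 1 |J1  (Se1 (Se) sets effort on bond)
bond 2 |J1  (Se2 fixes effort; stroke away)
bond 0 |J1  (C1: C, integral causality)
bond 3 |J1  (C2 integral (e out))
bond 5 |J1  (C3: C, integral causality)
bond 4 |R1  (closing 1-jn rule on J1)

3  (C1, C2, C3 all integral)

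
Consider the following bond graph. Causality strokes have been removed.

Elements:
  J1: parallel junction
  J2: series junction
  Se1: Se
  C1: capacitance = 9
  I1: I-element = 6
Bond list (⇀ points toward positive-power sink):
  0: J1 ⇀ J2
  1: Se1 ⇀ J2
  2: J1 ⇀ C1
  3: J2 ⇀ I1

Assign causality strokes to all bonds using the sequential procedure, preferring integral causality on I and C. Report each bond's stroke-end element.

#0 stroke at J2
#1 stroke at J2
#2 stroke at J1
#3 stroke at I1

#1 |J2  (Se1 fixes effort; stroke away)
#2 |J1  (prefer integral on C1)
#0 |J2  (common-e at J1 fixed by 2)
#3 |I1  (J2 needs exactly one f-in)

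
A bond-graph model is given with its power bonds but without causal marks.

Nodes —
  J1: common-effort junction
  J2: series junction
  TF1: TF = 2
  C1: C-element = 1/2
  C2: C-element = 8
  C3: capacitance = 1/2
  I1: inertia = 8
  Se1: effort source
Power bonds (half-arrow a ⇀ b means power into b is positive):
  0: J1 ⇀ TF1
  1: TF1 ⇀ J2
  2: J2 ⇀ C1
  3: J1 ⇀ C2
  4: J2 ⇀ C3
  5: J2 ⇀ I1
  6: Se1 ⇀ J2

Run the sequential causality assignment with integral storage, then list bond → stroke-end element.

b6 →J2  (source Se1 imposes e)
b2 →J2  (C1: C, integral causality)
b3 →J1  (prefer integral on C2)
b0 →TF1  (common-e at J1 fixed by 3)
b1 →J2  (TF TF1: opposite of bond 0)
b4 →J2  (C3: C, integral causality)
b5 →I1  (J2 needs exactly one f-in)

bond 0 stroke→TF1
bond 1 stroke→J2
bond 2 stroke→J2
bond 3 stroke→J1
bond 4 stroke→J2
bond 5 stroke→I1
bond 6 stroke→J2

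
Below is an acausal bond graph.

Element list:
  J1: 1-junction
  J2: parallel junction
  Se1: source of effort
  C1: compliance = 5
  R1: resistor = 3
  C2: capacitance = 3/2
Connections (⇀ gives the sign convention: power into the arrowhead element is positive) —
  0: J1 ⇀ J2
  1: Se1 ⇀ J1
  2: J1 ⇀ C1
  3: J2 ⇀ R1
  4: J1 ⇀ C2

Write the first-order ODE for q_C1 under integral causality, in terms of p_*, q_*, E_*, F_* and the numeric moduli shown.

#1 stroke at J1  (Se1: effort source, stroke at far end)
#2 stroke at J1  (prefer integral on C1)
#4 stroke at J1  (C2: C, integral causality)
#0 stroke at J2  (only one flow-in slot at J1)
#3 stroke at R1  (J2: bond 0 brought effort, rest push out)

dq_C1/dt = E_Se1/3 - q_C1/15 - 2*q_C2/9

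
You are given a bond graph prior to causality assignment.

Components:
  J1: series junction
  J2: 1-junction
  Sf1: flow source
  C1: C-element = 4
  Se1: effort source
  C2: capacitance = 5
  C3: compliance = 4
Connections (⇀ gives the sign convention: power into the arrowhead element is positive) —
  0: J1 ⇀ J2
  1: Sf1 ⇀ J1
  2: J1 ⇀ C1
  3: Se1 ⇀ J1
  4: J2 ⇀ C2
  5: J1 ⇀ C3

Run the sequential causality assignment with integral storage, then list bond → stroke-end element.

b0 →J1
b1 →Sf1
b2 →J1
b3 →J1
b4 →J2
b5 →J1

#1 stroke at Sf1  (source Sf1 imposes f)
#3 stroke at J1  (Se1: effort source, stroke at far end)
#0 stroke at J1  (common-f at J1 fixed by 1)
#2 stroke at J1  (1-jn J1 has f-setter on 1)
#5 stroke at J1  (J1: bond 1 brought flow, rest push out)
#4 stroke at J2  (common-f at J2 fixed by 0)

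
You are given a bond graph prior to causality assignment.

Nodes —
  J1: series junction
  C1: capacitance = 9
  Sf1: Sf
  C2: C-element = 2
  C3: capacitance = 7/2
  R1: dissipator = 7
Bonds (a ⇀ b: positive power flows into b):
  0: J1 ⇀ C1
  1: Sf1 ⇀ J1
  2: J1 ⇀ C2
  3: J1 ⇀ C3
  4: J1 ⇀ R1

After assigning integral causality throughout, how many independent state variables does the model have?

bond 1 stroke at Sf1  (Sf1 fixes flow; stroke at Sf1)
bond 0 stroke at J1  (common-f at J1 fixed by 1)
bond 2 stroke at J1  (1-jn J1 has f-setter on 1)
bond 3 stroke at J1  (J1 flow already set via bond 1)
bond 4 stroke at J1  (1-jn J1 has f-setter on 1)

3  (C1, C2, C3 all integral)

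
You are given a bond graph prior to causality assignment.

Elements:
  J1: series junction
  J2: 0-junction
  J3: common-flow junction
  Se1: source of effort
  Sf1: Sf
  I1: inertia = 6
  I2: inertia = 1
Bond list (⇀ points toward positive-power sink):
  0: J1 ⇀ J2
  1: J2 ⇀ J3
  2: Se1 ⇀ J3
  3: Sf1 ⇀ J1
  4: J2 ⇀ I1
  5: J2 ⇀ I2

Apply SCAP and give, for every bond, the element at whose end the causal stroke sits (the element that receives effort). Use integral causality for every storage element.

b0 stroke at J1
b1 stroke at J2
b2 stroke at J3
b3 stroke at Sf1
b4 stroke at I1
b5 stroke at I2

#2 stroke→J3  (source Se1 imposes e)
#3 stroke→Sf1  (source Sf1 imposes f)
#0 stroke→J1  (common-f at J1 fixed by 3)
#1 stroke→J2  (closing 1-jn rule on J3)
#4 stroke→I1  (0-jn J2 has e-setter on 1)
#5 stroke→I2  (0-jn J2 has e-setter on 1)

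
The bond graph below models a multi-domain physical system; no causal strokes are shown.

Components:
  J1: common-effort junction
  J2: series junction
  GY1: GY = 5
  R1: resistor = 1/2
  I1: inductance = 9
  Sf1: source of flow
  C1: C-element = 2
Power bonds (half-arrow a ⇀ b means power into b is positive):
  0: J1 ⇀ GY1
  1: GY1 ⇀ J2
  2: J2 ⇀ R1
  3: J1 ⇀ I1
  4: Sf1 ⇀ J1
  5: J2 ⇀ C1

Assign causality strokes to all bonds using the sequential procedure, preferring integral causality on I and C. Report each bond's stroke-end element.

#4 stroke→Sf1  (Sf1 fixes flow; stroke at Sf1)
#3 stroke→I1  (I1: I, integral causality)
#0 stroke→J1  (closing 0-jn rule on J1)
#1 stroke→J2  (GY1: gyrator matches bond 0)
#5 stroke→J2  (C1: C, integral causality)
#2 stroke→R1  (J2 needs exactly one f-in)

bond 0 →J1
bond 1 →J2
bond 2 →R1
bond 3 →I1
bond 4 →Sf1
bond 5 →J2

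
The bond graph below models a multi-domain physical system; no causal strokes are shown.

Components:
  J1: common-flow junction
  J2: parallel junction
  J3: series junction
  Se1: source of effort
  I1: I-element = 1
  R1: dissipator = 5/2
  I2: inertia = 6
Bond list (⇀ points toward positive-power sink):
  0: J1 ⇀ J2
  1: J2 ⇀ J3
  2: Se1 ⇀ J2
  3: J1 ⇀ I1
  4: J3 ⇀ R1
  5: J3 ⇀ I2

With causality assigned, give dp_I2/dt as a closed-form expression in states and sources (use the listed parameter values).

dp_I2/dt = E_Se1 - 5*p_I2/12

β2 stroke→J2  (source Se1 imposes e)
β0 stroke→J1  (J2 effort already set via bond 2)
β1 stroke→J3  (0-jn J2 has e-setter on 2)
β3 stroke→I1  (closing 1-jn rule on J1)
β5 stroke→I2  (I2: I, integral causality)
β4 stroke→J3  (J3 flow already set via bond 5)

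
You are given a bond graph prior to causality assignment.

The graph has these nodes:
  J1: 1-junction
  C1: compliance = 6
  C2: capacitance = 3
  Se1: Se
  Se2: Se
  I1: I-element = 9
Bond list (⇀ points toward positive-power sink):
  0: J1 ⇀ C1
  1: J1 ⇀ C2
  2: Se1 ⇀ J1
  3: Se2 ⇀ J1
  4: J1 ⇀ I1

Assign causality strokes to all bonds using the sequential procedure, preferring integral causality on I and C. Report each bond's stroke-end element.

#2 stroke→J1  (Se1 (Se) sets effort on bond)
#3 stroke→J1  (Se2 (Se) sets effort on bond)
#0 stroke→J1  (C1 integral (e out))
#1 stroke→J1  (C2 integral (e out))
#4 stroke→I1  (J1 needs exactly one f-in)

#0 stroke at J1
#1 stroke at J1
#2 stroke at J1
#3 stroke at J1
#4 stroke at I1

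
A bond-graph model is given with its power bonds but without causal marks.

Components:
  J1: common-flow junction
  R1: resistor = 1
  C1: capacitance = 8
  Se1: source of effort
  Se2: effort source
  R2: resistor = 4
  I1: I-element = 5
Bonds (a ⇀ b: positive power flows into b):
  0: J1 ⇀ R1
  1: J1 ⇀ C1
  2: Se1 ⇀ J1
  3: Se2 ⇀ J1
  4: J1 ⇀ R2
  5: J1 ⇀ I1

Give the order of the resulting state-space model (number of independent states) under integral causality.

2  (C1, I1 all integral)

b2 stroke at J1  (Se1 (Se) sets effort on bond)
b3 stroke at J1  (source Se2 imposes e)
b1 stroke at J1  (C1: C, integral causality)
b5 stroke at I1  (I1 integral (f out))
b0 stroke at J1  (J1: bond 5 brought flow, rest push out)
b4 stroke at J1  (J1 flow already set via bond 5)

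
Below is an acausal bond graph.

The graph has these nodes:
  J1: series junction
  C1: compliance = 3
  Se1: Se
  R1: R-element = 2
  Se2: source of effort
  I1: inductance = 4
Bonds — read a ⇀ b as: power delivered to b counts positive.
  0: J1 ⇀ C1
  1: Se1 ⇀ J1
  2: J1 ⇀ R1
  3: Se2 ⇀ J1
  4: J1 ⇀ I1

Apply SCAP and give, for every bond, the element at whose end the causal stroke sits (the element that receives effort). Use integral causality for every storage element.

b0 →J1
b1 →J1
b2 →J1
b3 →J1
b4 →I1

#1 |J1  (Se1: effort source, stroke at far end)
#3 |J1  (Se2 (Se) sets effort on bond)
#0 |J1  (C1 integral (e out))
#4 |I1  (I1 outputs flow p/I1)
#2 |J1  (J1: bond 4 brought flow, rest push out)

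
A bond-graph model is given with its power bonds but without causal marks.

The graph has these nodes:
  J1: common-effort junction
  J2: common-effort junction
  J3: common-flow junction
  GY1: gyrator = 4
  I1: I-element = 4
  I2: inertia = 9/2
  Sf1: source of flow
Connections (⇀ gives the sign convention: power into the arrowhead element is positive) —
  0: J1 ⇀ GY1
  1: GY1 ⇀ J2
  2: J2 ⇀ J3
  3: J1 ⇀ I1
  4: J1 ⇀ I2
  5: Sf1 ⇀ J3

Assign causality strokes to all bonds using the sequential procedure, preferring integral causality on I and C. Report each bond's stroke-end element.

β5 →Sf1  (Sf1 (Sf) sets flow on bond)
β2 →J3  (J3: bond 5 brought flow, rest push out)
β1 →J2  (J2 needs exactly one e-in)
β0 →J1  (GY1: gyrator matches bond 1)
β3 →I1  (0-jn J1 has e-setter on 0)
β4 →I2  (0-jn J1 has e-setter on 0)

bond 0 stroke→J1
bond 1 stroke→J2
bond 2 stroke→J3
bond 3 stroke→I1
bond 4 stroke→I2
bond 5 stroke→Sf1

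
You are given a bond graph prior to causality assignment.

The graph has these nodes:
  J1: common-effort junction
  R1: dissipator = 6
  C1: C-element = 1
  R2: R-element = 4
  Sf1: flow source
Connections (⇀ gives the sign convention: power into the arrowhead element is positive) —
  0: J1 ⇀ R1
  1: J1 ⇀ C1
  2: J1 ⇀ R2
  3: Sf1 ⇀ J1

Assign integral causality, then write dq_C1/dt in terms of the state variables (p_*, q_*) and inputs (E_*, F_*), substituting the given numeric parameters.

β3 |Sf1  (Sf1 fixes flow; stroke at Sf1)
β1 |J1  (C1 integral (e out))
β0 |R1  (common-e at J1 fixed by 1)
β2 |R2  (J1: bond 1 brought effort, rest push out)

dq_C1/dt = F_Sf1 - 5*q_C1/12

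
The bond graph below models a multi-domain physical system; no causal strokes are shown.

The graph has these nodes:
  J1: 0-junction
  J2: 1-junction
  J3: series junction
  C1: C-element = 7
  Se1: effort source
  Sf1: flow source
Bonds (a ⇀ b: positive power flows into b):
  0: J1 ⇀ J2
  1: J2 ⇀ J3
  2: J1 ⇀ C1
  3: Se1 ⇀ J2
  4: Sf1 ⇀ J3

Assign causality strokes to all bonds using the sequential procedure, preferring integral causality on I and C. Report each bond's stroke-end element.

#3 →J2  (source Se1 imposes e)
#4 →Sf1  (source Sf1 imposes f)
#1 →J3  (1-jn J3 has f-setter on 4)
#0 →J2  (J2: bond 1 brought flow, rest push out)
#2 →J1  (closing 0-jn rule on J1)

b0 stroke→J2
b1 stroke→J3
b2 stroke→J1
b3 stroke→J2
b4 stroke→Sf1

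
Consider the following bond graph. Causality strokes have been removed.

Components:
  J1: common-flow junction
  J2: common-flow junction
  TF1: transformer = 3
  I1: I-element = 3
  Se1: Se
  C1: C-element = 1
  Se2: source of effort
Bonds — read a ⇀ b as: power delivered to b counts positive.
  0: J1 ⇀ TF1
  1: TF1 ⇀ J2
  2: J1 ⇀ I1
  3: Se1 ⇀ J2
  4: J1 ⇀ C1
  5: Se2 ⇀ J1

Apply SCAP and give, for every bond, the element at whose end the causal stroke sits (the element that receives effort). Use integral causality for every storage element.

bond 3 stroke→J2  (source Se1 imposes e)
bond 5 stroke→J1  (Se2: effort source, stroke at far end)
bond 1 stroke→TF1  (J2: last free bond brings flow in)
bond 0 stroke→J1  (TF1: transformer flips bond 1)
bond 2 stroke→I1  (I1 integral (f out))
bond 4 stroke→J1  (common-f at J1 fixed by 2)

#0 |J1
#1 |TF1
#2 |I1
#3 |J2
#4 |J1
#5 |J1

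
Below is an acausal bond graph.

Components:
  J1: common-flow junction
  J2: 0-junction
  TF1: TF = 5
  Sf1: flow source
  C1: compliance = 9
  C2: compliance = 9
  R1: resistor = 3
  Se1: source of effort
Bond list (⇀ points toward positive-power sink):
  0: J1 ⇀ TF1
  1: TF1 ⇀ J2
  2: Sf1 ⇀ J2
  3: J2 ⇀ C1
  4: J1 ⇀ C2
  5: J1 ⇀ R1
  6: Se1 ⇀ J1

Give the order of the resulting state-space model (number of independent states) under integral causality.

bond 2 stroke at Sf1  (Sf1 fixes flow; stroke at Sf1)
bond 6 stroke at J1  (Se1 fixes effort; stroke away)
bond 3 stroke at J2  (C1: C, integral causality)
bond 1 stroke at TF1  (J2 effort already set via bond 3)
bond 0 stroke at J1  (TF1: transformer flips bond 1)
bond 4 stroke at J1  (prefer integral on C2)
bond 5 stroke at R1  (J1: last free bond brings flow in)

2  (C1, C2 all integral)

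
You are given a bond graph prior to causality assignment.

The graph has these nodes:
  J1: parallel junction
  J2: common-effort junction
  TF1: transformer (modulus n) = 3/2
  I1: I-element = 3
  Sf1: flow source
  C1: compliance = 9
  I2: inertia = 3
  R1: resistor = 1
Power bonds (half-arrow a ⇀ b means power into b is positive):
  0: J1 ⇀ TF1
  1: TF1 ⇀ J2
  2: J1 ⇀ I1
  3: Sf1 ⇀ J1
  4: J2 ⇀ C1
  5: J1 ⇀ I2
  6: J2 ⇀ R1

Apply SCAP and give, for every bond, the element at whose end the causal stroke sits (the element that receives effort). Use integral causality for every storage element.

b3 →Sf1  (Sf1 (Sf) sets flow on bond)
b2 →I1  (prefer integral on I1)
b4 →J2  (prefer integral on C1)
b1 →TF1  (J2: bond 4 brought effort, rest push out)
b6 →R1  (0-jn J2 has e-setter on 4)
b0 →J1  (TF TF1: opposite of bond 1)
b5 →I2  (J1: bond 0 brought effort, rest push out)

β0 |J1
β1 |TF1
β2 |I1
β3 |Sf1
β4 |J2
β5 |I2
β6 |R1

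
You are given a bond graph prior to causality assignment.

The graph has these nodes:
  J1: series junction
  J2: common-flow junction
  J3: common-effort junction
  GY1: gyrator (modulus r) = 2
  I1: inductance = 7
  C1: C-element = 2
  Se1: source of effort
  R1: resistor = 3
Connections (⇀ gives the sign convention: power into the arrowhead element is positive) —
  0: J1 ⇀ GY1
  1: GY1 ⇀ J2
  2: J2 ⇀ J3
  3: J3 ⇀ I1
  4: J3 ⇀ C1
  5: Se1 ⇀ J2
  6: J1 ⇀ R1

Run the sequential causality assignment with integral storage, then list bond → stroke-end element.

#5 |J2  (Se1 (Se) sets effort on bond)
#3 |I1  (I1 integral (f out))
#4 |J3  (C1: C, integral causality)
#2 |J2  (J3 effort already set via bond 4)
#1 |GY1  (only one flow-in slot at J2)
#0 |GY1  (GY1: gyrator matches bond 1)
#6 |J1  (1-jn J1 has f-setter on 0)

β0 stroke→GY1
β1 stroke→GY1
β2 stroke→J2
β3 stroke→I1
β4 stroke→J3
β5 stroke→J2
β6 stroke→J1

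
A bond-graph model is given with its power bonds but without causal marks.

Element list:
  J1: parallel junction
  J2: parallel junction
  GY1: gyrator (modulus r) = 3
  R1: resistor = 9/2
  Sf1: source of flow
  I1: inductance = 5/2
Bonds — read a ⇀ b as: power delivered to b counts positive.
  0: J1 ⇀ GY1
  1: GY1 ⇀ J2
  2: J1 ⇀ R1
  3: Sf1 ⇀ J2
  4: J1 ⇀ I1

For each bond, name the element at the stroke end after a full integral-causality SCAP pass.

#3 stroke→Sf1  (Sf1 (Sf) sets flow on bond)
#1 stroke→J2  (closing 0-jn rule on J2)
#0 stroke→J1  (through GY1, causality inverts; strokes same side of GY1)
#2 stroke→R1  (common-e at J1 fixed by 0)
#4 stroke→I1  (J1: bond 0 brought effort, rest push out)

#0 |J1
#1 |J2
#2 |R1
#3 |Sf1
#4 |I1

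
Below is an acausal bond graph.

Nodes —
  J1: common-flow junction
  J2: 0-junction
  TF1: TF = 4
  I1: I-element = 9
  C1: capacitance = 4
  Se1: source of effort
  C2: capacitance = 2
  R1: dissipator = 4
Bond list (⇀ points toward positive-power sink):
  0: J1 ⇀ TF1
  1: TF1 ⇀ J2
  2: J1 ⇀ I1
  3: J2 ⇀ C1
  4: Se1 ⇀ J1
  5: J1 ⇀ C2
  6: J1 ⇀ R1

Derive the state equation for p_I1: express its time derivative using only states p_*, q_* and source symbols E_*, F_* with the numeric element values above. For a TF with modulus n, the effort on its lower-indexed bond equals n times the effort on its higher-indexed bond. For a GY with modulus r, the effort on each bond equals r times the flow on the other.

#4 stroke at J1  (Se1 (Se) sets effort on bond)
#2 stroke at I1  (I1: I, integral causality)
#0 stroke at J1  (J1 flow already set via bond 2)
#5 stroke at J1  (J1: bond 2 brought flow, rest push out)
#6 stroke at J1  (J1 flow already set via bond 2)
#1 stroke at TF1  (through TF1, causality passes straight; one stroke at TF1)
#3 stroke at J2  (J2: last free bond brings effort in)

dp_I1/dt = E_Se1 - 4*p_I1/9 - q_C1 - q_C2/2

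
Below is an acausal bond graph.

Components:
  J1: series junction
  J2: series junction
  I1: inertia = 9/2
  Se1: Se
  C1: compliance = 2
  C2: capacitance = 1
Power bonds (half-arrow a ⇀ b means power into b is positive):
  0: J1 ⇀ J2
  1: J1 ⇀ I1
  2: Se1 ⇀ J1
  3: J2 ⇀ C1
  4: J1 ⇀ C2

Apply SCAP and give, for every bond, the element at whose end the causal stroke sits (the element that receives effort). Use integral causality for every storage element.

#2 →J1  (Se1: effort source, stroke at far end)
#1 →I1  (I1 outputs flow p/I1)
#0 →J1  (J1: bond 1 brought flow, rest push out)
#4 →J1  (J1 flow already set via bond 1)
#3 →J2  (1-jn J2 has f-setter on 0)

β0 stroke→J1
β1 stroke→I1
β2 stroke→J1
β3 stroke→J2
β4 stroke→J1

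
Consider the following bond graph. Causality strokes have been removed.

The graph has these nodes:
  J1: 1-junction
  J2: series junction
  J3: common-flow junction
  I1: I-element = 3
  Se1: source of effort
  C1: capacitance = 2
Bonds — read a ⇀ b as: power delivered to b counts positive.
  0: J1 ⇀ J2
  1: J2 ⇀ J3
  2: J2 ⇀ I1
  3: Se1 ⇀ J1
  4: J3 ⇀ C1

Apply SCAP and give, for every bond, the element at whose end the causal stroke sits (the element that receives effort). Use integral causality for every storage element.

#3 |J1  (Se1: effort source, stroke at far end)
#0 |J2  (J1: last free bond brings flow in)
#2 |I1  (prefer integral on I1)
#1 |J2  (J2: bond 2 brought flow, rest push out)
#4 |J3  (common-f at J3 fixed by 1)

bond 0 |J2
bond 1 |J2
bond 2 |I1
bond 3 |J1
bond 4 |J3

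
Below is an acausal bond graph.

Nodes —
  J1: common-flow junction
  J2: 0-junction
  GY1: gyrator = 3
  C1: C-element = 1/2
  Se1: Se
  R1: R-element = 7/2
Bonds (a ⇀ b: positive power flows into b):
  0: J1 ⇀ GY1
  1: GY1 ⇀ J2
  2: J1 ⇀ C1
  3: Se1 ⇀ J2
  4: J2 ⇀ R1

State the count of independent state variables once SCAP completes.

1  (C1 all integral)

#3 →J2  (source Se1 imposes e)
#1 →GY1  (J2: bond 3 brought effort, rest push out)
#4 →R1  (J2: bond 3 brought effort, rest push out)
#0 →GY1  (through GY1, causality inverts; strokes same side of GY1)
#2 →J1  (common-f at J1 fixed by 0)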